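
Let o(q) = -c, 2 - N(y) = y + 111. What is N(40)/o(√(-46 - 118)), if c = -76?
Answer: -149/76 ≈ -1.9605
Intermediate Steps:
N(y) = -109 - y (N(y) = 2 - (y + 111) = 2 - (111 + y) = 2 + (-111 - y) = -109 - y)
o(q) = 76 (o(q) = -1*(-76) = 76)
N(40)/o(√(-46 - 118)) = (-109 - 1*40)/76 = (-109 - 40)*(1/76) = -149*1/76 = -149/76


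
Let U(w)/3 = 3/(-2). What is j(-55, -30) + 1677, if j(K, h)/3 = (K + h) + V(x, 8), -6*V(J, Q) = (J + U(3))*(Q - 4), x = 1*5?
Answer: 1421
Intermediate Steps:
U(w) = -9/2 (U(w) = 3*(3/(-2)) = 3*(3*(-½)) = 3*(-3/2) = -9/2)
x = 5
V(J, Q) = -(-4 + Q)*(-9/2 + J)/6 (V(J, Q) = -(J - 9/2)*(Q - 4)/6 = -(-9/2 + J)*(-4 + Q)/6 = -(-4 + Q)*(-9/2 + J)/6)
j(K, h) = -1 + 3*K + 3*h (j(K, h) = 3*((K + h) + (-3 + (⅔)*5 + (¾)*8 - ⅙*5*8)) = 3*((K + h) + (-3 + 10/3 + 6 - 20/3)) = 3*((K + h) - ⅓) = 3*(-⅓ + K + h) = -1 + 3*K + 3*h)
j(-55, -30) + 1677 = (-1 + 3*(-55) + 3*(-30)) + 1677 = (-1 - 165 - 90) + 1677 = -256 + 1677 = 1421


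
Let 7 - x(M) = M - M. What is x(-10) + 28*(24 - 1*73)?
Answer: -1365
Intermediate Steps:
x(M) = 7 (x(M) = 7 - (M - M) = 7 - 1*0 = 7 + 0 = 7)
x(-10) + 28*(24 - 1*73) = 7 + 28*(24 - 1*73) = 7 + 28*(24 - 73) = 7 + 28*(-49) = 7 - 1372 = -1365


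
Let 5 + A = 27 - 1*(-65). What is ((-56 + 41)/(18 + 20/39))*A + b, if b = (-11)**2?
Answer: 36467/722 ≈ 50.508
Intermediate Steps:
A = 87 (A = -5 + (27 - 1*(-65)) = -5 + (27 + 65) = -5 + 92 = 87)
b = 121
((-56 + 41)/(18 + 20/39))*A + b = ((-56 + 41)/(18 + 20/39))*87 + 121 = -15/(18 + 20*(1/39))*87 + 121 = -15/(18 + 20/39)*87 + 121 = -15/722/39*87 + 121 = -15*39/722*87 + 121 = -585/722*87 + 121 = -50895/722 + 121 = 36467/722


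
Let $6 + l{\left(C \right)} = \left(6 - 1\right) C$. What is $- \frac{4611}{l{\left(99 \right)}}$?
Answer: $- \frac{1537}{163} \approx -9.4294$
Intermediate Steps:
$l{\left(C \right)} = -6 + 5 C$ ($l{\left(C \right)} = -6 + \left(6 - 1\right) C = -6 + 5 C$)
$- \frac{4611}{l{\left(99 \right)}} = - \frac{4611}{-6 + 5 \cdot 99} = - \frac{4611}{-6 + 495} = - \frac{4611}{489} = \left(-4611\right) \frac{1}{489} = - \frac{1537}{163}$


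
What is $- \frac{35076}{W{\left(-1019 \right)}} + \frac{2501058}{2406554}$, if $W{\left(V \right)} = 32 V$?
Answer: $\frac{20745848421}{9809114104} \approx 2.115$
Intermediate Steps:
$- \frac{35076}{W{\left(-1019 \right)}} + \frac{2501058}{2406554} = - \frac{35076}{32 \left(-1019\right)} + \frac{2501058}{2406554} = - \frac{35076}{-32608} + 2501058 \cdot \frac{1}{2406554} = \left(-35076\right) \left(- \frac{1}{32608}\right) + \frac{1250529}{1203277} = \frac{8769}{8152} + \frac{1250529}{1203277} = \frac{20745848421}{9809114104}$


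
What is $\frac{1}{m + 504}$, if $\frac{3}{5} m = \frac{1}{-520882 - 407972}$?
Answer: $\frac{2786562}{1404427243} \approx 0.0019841$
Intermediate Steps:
$m = - \frac{5}{2786562}$ ($m = \frac{5}{3 \left(-520882 - 407972\right)} = \frac{5}{3 \left(-928854\right)} = \frac{5}{3} \left(- \frac{1}{928854}\right) = - \frac{5}{2786562} \approx -1.7943 \cdot 10^{-6}$)
$\frac{1}{m + 504} = \frac{1}{- \frac{5}{2786562} + 504} = \frac{1}{\frac{1404427243}{2786562}} = \frac{2786562}{1404427243}$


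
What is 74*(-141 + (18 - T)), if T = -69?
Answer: -3996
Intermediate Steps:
74*(-141 + (18 - T)) = 74*(-141 + (18 - 1*(-69))) = 74*(-141 + (18 + 69)) = 74*(-141 + 87) = 74*(-54) = -3996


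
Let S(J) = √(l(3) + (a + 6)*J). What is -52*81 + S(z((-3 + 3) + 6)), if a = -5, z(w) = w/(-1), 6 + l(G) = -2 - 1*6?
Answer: -4212 + 2*I*√5 ≈ -4212.0 + 4.4721*I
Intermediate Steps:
l(G) = -14 (l(G) = -6 + (-2 - 1*6) = -6 + (-2 - 6) = -6 - 8 = -14)
z(w) = -w (z(w) = w*(-1) = -w)
S(J) = √(-14 + J) (S(J) = √(-14 + (-5 + 6)*J) = √(-14 + 1*J) = √(-14 + J))
-52*81 + S(z((-3 + 3) + 6)) = -52*81 + √(-14 - ((-3 + 3) + 6)) = -4212 + √(-14 - (0 + 6)) = -4212 + √(-14 - 1*6) = -4212 + √(-14 - 6) = -4212 + √(-20) = -4212 + 2*I*√5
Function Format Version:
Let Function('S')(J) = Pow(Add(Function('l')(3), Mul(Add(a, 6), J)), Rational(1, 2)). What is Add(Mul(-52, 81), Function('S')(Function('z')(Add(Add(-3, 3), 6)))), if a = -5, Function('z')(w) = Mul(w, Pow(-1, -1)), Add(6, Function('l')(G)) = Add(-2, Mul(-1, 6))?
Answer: Add(-4212, Mul(2, I, Pow(5, Rational(1, 2)))) ≈ Add(-4212.0, Mul(4.4721, I))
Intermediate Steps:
Function('l')(G) = -14 (Function('l')(G) = Add(-6, Add(-2, Mul(-1, 6))) = Add(-6, Add(-2, -6)) = Add(-6, -8) = -14)
Function('z')(w) = Mul(-1, w) (Function('z')(w) = Mul(w, -1) = Mul(-1, w))
Function('S')(J) = Pow(Add(-14, J), Rational(1, 2)) (Function('S')(J) = Pow(Add(-14, Mul(Add(-5, 6), J)), Rational(1, 2)) = Pow(Add(-14, Mul(1, J)), Rational(1, 2)) = Pow(Add(-14, J), Rational(1, 2)))
Add(Mul(-52, 81), Function('S')(Function('z')(Add(Add(-3, 3), 6)))) = Add(Mul(-52, 81), Pow(Add(-14, Mul(-1, Add(Add(-3, 3), 6))), Rational(1, 2))) = Add(-4212, Pow(Add(-14, Mul(-1, Add(0, 6))), Rational(1, 2))) = Add(-4212, Pow(Add(-14, Mul(-1, 6)), Rational(1, 2))) = Add(-4212, Pow(Add(-14, -6), Rational(1, 2))) = Add(-4212, Pow(-20, Rational(1, 2))) = Add(-4212, Mul(2, I, Pow(5, Rational(1, 2))))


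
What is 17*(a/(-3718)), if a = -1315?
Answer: 22355/3718 ≈ 6.0126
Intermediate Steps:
17*(a/(-3718)) = 17*(-1315/(-3718)) = 17*(-1315*(-1/3718)) = 17*(1315/3718) = 22355/3718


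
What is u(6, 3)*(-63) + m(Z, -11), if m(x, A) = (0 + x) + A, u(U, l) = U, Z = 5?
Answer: -384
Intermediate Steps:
m(x, A) = A + x (m(x, A) = x + A = A + x)
u(6, 3)*(-63) + m(Z, -11) = 6*(-63) + (-11 + 5) = -378 - 6 = -384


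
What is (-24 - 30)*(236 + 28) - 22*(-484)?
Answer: -3608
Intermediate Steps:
(-24 - 30)*(236 + 28) - 22*(-484) = -54*264 + 10648 = -14256 + 10648 = -3608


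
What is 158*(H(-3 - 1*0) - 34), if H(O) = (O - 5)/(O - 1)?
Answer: -5056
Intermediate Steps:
H(O) = (-5 + O)/(-1 + O)
158*(H(-3 - 1*0) - 34) = 158*((-5 + (-3 - 1*0))/(-1 + (-3 - 1*0)) - 34) = 158*((-5 + (-3 + 0))/(-1 + (-3 + 0)) - 34) = 158*((-5 - 3)/(-1 - 3) - 34) = 158*(-8/(-4) - 34) = 158*(-¼*(-8) - 34) = 158*(2 - 34) = 158*(-32) = -5056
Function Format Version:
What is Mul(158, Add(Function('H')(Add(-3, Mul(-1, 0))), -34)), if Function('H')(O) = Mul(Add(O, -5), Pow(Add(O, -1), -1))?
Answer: -5056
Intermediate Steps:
Function('H')(O) = Mul(Pow(Add(-1, O), -1), Add(-5, O)) (Function('H')(O) = Mul(Add(-5, O), Pow(Add(-1, O), -1)) = Mul(Pow(Add(-1, O), -1), Add(-5, O)))
Mul(158, Add(Function('H')(Add(-3, Mul(-1, 0))), -34)) = Mul(158, Add(Mul(Pow(Add(-1, Add(-3, Mul(-1, 0))), -1), Add(-5, Add(-3, Mul(-1, 0)))), -34)) = Mul(158, Add(Mul(Pow(Add(-1, Add(-3, 0)), -1), Add(-5, Add(-3, 0))), -34)) = Mul(158, Add(Mul(Pow(Add(-1, -3), -1), Add(-5, -3)), -34)) = Mul(158, Add(Mul(Pow(-4, -1), -8), -34)) = Mul(158, Add(Mul(Rational(-1, 4), -8), -34)) = Mul(158, Add(2, -34)) = Mul(158, -32) = -5056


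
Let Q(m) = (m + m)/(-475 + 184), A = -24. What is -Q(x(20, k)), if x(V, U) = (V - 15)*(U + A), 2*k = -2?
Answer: -250/291 ≈ -0.85911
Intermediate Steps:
k = -1 (k = (½)*(-2) = -1)
x(V, U) = (-24 + U)*(-15 + V) (x(V, U) = (V - 15)*(U - 24) = (-15 + V)*(-24 + U) = (-24 + U)*(-15 + V))
Q(m) = -2*m/291 (Q(m) = (2*m)/(-291) = (2*m)*(-1/291) = -2*m/291)
-Q(x(20, k)) = -(-2)*(360 - 24*20 - 15*(-1) - 1*20)/291 = -(-2)*(360 - 480 + 15 - 20)/291 = -(-2)*(-125)/291 = -1*250/291 = -250/291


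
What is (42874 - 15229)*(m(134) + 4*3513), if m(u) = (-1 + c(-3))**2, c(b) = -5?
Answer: 389462760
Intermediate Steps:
m(u) = 36 (m(u) = (-1 - 5)**2 = (-6)**2 = 36)
(42874 - 15229)*(m(134) + 4*3513) = (42874 - 15229)*(36 + 4*3513) = 27645*(36 + 14052) = 27645*14088 = 389462760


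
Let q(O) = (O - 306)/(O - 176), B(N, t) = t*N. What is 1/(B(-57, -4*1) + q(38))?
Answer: 69/15866 ≈ 0.0043489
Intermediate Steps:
B(N, t) = N*t
q(O) = (-306 + O)/(-176 + O)
1/(B(-57, -4*1) + q(38)) = 1/(-(-228) + (-306 + 38)/(-176 + 38)) = 1/(-57*(-4) - 268/(-138)) = 1/(228 - 1/138*(-268)) = 1/(228 + 134/69) = 1/(15866/69) = 69/15866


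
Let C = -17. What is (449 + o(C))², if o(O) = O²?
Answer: 544644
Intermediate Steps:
(449 + o(C))² = (449 + (-17)²)² = (449 + 289)² = 738² = 544644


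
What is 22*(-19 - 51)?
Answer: -1540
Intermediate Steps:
22*(-19 - 51) = 22*(-70) = -1540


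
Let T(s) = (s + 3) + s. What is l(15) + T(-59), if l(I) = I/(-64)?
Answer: -7375/64 ≈ -115.23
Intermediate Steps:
l(I) = -I/64 (l(I) = I*(-1/64) = -I/64)
T(s) = 3 + 2*s (T(s) = (3 + s) + s = 3 + 2*s)
l(15) + T(-59) = -1/64*15 + (3 + 2*(-59)) = -15/64 + (3 - 118) = -15/64 - 115 = -7375/64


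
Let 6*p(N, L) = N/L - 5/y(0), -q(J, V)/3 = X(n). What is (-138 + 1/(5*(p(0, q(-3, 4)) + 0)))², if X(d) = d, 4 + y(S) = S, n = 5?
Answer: 11737476/625 ≈ 18780.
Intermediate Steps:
y(S) = -4 + S
q(J, V) = -15 (q(J, V) = -3*5 = -15)
p(N, L) = 5/24 + N/(6*L) (p(N, L) = (N/L - 5/(-4 + 0))/6 = (N/L - 5/(-4))/6 = (N/L - 5*(-¼))/6 = (N/L + 5/4)/6 = (5/4 + N/L)/6 = 5/24 + N/(6*L))
(-138 + 1/(5*(p(0, q(-3, 4)) + 0)))² = (-138 + 1/(5*((5/24 + (⅙)*0/(-15)) + 0)))² = (-138 + 1/(5*((5/24 + (⅙)*0*(-1/15)) + 0)))² = (-138 + 1/(5*((5/24 + 0) + 0)))² = (-138 + 1/(5*(5/24 + 0)))² = (-138 + 1/(5*(5/24)))² = (-138 + 1/(25/24))² = (-138 + 24/25)² = (-3426/25)² = 11737476/625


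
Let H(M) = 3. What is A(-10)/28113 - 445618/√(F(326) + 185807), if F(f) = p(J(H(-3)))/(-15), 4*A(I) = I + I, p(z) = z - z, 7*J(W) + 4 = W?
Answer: -5/28113 - 445618*√185807/185807 ≈ -1033.8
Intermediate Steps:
J(W) = -4/7 + W/7
p(z) = 0
A(I) = I/2 (A(I) = (I + I)/4 = (2*I)/4 = I/2)
F(f) = 0 (F(f) = 0/(-15) = 0*(-1/15) = 0)
A(-10)/28113 - 445618/√(F(326) + 185807) = ((½)*(-10))/28113 - 445618/√(0 + 185807) = -5*1/28113 - 445618*√185807/185807 = -5/28113 - 445618*√185807/185807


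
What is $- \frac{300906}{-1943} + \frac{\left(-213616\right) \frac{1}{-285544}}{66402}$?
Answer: $\frac{356586663064451}{2302539118299} \approx 154.87$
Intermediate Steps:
$- \frac{300906}{-1943} + \frac{\left(-213616\right) \frac{1}{-285544}}{66402} = \left(-300906\right) \left(- \frac{1}{1943}\right) + \left(-213616\right) \left(- \frac{1}{285544}\right) \frac{1}{66402} = \frac{300906}{1943} + \frac{26702}{35693} \cdot \frac{1}{66402} = \frac{300906}{1943} + \frac{13351}{1185043293} = \frac{356586663064451}{2302539118299}$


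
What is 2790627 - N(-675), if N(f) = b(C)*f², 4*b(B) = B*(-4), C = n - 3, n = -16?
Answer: -5866248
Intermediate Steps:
C = -19 (C = -16 - 3 = -19)
b(B) = -B (b(B) = (B*(-4))/4 = (-4*B)/4 = -B)
N(f) = 19*f² (N(f) = (-1*(-19))*f² = 19*f²)
2790627 - N(-675) = 2790627 - 19*(-675)² = 2790627 - 19*455625 = 2790627 - 1*8656875 = 2790627 - 8656875 = -5866248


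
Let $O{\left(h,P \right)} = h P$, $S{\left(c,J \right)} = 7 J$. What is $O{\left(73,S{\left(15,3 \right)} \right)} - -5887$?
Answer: $7420$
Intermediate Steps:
$O{\left(h,P \right)} = P h$
$O{\left(73,S{\left(15,3 \right)} \right)} - -5887 = 7 \cdot 3 \cdot 73 - -5887 = 21 \cdot 73 + 5887 = 1533 + 5887 = 7420$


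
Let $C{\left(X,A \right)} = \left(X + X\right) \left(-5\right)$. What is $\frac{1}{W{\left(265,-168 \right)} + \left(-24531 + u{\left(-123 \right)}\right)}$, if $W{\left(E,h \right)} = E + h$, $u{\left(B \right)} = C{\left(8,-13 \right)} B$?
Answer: $- \frac{1}{14594} \approx -6.8521 \cdot 10^{-5}$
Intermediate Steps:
$C{\left(X,A \right)} = - 10 X$ ($C{\left(X,A \right)} = 2 X \left(-5\right) = - 10 X$)
$u{\left(B \right)} = - 80 B$ ($u{\left(B \right)} = \left(-10\right) 8 B = - 80 B$)
$\frac{1}{W{\left(265,-168 \right)} + \left(-24531 + u{\left(-123 \right)}\right)} = \frac{1}{\left(265 - 168\right) - 14691} = \frac{1}{97 + \left(-24531 + 9840\right)} = \frac{1}{97 - 14691} = \frac{1}{-14594} = - \frac{1}{14594}$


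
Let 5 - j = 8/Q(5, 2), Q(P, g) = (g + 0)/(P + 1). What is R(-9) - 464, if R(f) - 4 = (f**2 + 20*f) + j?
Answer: -578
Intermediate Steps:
Q(P, g) = g/(1 + P)
j = -19 (j = 5 - 8/(2/(1 + 5)) = 5 - 8/(2/6) = 5 - 8/(2*(1/6)) = 5 - 8/1/3 = 5 - 8*3 = 5 - 1*24 = 5 - 24 = -19)
R(f) = -15 + f**2 + 20*f (R(f) = 4 + ((f**2 + 20*f) - 19) = 4 + (-19 + f**2 + 20*f) = -15 + f**2 + 20*f)
R(-9) - 464 = (-15 + (-9)**2 + 20*(-9)) - 464 = (-15 + 81 - 180) - 464 = -114 - 464 = -578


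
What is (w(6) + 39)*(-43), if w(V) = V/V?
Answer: -1720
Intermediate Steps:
w(V) = 1
(w(6) + 39)*(-43) = (1 + 39)*(-43) = 40*(-43) = -1720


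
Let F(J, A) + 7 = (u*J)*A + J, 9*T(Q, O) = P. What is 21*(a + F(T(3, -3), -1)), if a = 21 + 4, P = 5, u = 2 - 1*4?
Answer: 413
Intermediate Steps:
u = -2 (u = 2 - 4 = -2)
T(Q, O) = 5/9 (T(Q, O) = (⅑)*5 = 5/9)
a = 25
F(J, A) = -7 + J - 2*A*J (F(J, A) = -7 + ((-2*J)*A + J) = -7 + (-2*A*J + J) = -7 + (J - 2*A*J) = -7 + J - 2*A*J)
21*(a + F(T(3, -3), -1)) = 21*(25 + (-7 + 5/9 - 2*(-1)*5/9)) = 21*(25 + (-7 + 5/9 + 10/9)) = 21*(25 - 16/3) = 21*(59/3) = 413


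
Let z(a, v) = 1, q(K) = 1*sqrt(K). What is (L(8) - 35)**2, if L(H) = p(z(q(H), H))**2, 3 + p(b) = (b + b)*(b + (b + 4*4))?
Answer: 1110916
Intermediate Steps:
q(K) = sqrt(K)
p(b) = -3 + 2*b*(16 + 2*b) (p(b) = -3 + (b + b)*(b + (b + 4*4)) = -3 + (2*b)*(b + (b + 16)) = -3 + (2*b)*(b + (16 + b)) = -3 + (2*b)*(16 + 2*b) = -3 + 2*b*(16 + 2*b))
L(H) = 1089 (L(H) = (-3 + 4*1**2 + 32*1)**2 = (-3 + 4*1 + 32)**2 = (-3 + 4 + 32)**2 = 33**2 = 1089)
(L(8) - 35)**2 = (1089 - 35)**2 = 1054**2 = 1110916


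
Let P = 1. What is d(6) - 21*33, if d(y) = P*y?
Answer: -687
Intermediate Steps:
d(y) = y (d(y) = 1*y = y)
d(6) - 21*33 = 6 - 21*33 = 6 - 693 = -687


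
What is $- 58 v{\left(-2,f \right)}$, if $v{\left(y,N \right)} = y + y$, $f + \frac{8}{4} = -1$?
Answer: $232$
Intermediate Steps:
$f = -3$ ($f = -2 - 1 = -3$)
$v{\left(y,N \right)} = 2 y$
$- 58 v{\left(-2,f \right)} = - 58 \cdot 2 \left(-2\right) = \left(-58\right) \left(-4\right) = 232$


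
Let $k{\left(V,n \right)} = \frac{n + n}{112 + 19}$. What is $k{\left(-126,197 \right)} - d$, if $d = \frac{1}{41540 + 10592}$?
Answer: $\frac{20539877}{6829292} \approx 3.0076$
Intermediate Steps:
$k{\left(V,n \right)} = \frac{2 n}{131}$
$d = \frac{1}{52132} \approx 1.9182 \cdot 10^{-5}$
$k{\left(-126,197 \right)} - d = \frac{2}{131} \cdot 197 - \frac{1}{52132} = \frac{394}{131} - \frac{1}{52132} = \frac{20539877}{6829292}$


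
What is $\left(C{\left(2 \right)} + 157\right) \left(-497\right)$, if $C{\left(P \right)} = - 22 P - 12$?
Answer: $-50197$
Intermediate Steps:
$C{\left(P \right)} = -12 - 22 P$
$\left(C{\left(2 \right)} + 157\right) \left(-497\right) = \left(\left(-12 - 44\right) + 157\right) \left(-497\right) = \left(-56 + 157\right) \left(-497\right) = 101 \left(-497\right) = -50197$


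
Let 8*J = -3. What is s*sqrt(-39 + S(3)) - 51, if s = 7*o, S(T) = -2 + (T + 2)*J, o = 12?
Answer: -51 + 147*I*sqrt(14) ≈ -51.0 + 550.02*I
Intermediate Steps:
J = -3/8 (J = (1/8)*(-3) = -3/8 ≈ -0.37500)
S(T) = -11/4 - 3*T/8 (S(T) = -2 + (T + 2)*(-3/8) = -2 + (2 + T)*(-3/8) = -2 + (-3/4 - 3*T/8) = -11/4 - 3*T/8)
s = 84 (s = 7*12 = 84)
s*sqrt(-39 + S(3)) - 51 = 84*sqrt(-39 + (-11/4 - 3/8*3)) - 51 = 84*sqrt(-39 + (-11/4 - 9/8)) - 51 = 84*sqrt(-39 - 31/8) - 51 = 84*sqrt(-343/8) - 51 = 84*(7*I*sqrt(14)/4) - 51 = 147*I*sqrt(14) - 51 = -51 + 147*I*sqrt(14)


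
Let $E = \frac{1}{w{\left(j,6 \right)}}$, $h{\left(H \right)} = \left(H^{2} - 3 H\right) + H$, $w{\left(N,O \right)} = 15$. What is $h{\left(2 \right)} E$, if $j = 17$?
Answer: $0$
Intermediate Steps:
$h{\left(H \right)} = H^{2} - 2 H$
$E = \frac{1}{15} \approx 0.066667$
$h{\left(2 \right)} E = 2 \left(-2 + 2\right) \frac{1}{15} = 2 \cdot 0 \cdot \frac{1}{15} = 0 \cdot \frac{1}{15} = 0$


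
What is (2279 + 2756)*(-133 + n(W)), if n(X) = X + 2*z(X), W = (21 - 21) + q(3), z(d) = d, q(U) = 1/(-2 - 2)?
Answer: -2693725/4 ≈ -6.7343e+5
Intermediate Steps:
q(U) = -¼ (q(U) = 1/(-4) = -¼)
W = -¼ (W = (21 - 21) - ¼ = 0 - ¼ = -¼ ≈ -0.25000)
n(X) = 3*X (n(X) = X + 2*X = 3*X)
(2279 + 2756)*(-133 + n(W)) = (2279 + 2756)*(-133 + 3*(-¼)) = 5035*(-133 - ¾) = 5035*(-535/4) = -2693725/4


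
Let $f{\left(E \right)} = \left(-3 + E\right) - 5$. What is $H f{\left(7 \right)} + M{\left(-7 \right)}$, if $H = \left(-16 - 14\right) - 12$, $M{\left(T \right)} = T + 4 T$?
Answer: $7$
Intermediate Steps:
$f{\left(E \right)} = -8 + E$
$M{\left(T \right)} = 5 T$
$H = -42$ ($H = -30 - 12 = -42$)
$H f{\left(7 \right)} + M{\left(-7 \right)} = - 42 \left(-8 + 7\right) + 5 \left(-7\right) = \left(-42\right) \left(-1\right) - 35 = 42 - 35 = 7$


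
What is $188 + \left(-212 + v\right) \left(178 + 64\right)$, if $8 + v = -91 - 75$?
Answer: $-93224$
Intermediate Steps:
$v = -174$ ($v = -8 - 166 = -174$)
$188 + \left(-212 + v\right) \left(178 + 64\right) = 188 + \left(-212 - 174\right) \left(178 + 64\right) = 188 - 93412 = -93224$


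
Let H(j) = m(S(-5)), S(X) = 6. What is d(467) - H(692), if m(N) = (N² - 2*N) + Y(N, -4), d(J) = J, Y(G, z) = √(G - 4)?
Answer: 443 - √2 ≈ 441.59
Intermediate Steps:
Y(G, z) = √(-4 + G)
m(N) = N² + √(-4 + N) - 2*N (m(N) = (N² - 2*N) + √(-4 + N) = N² + √(-4 + N) - 2*N)
H(j) = 24 + √2 (H(j) = 6² + √(-4 + 6) - 2*6 = 36 + √2 - 12 = 24 + √2)
d(467) - H(692) = 467 - (24 + √2) = 467 + (-24 - √2) = 443 - √2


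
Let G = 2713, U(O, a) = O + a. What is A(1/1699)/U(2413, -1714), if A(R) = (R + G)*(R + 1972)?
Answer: 15443427227452/2017734099 ≈ 7653.8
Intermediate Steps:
A(R) = (1972 + R)*(2713 + R) (A(R) = (R + 2713)*(R + 1972) = (2713 + R)*(1972 + R) = (1972 + R)*(2713 + R))
A(1/1699)/U(2413, -1714) = (5350036 + (1/1699)² + 4685/1699)/(2413 - 1714) = (5350036 + (1/1699)² + 4685*(1/1699))/699 = (5350036 + 1/2886601 + 4685/1699)*(1/699) = (15443427227452/2886601)*(1/699) = 15443427227452/2017734099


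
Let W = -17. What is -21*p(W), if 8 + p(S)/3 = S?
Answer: 1575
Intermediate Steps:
p(S) = -24 + 3*S
-21*p(W) = -21*(-24 + 3*(-17)) = -21*(-24 - 51) = -21*(-75) = 1575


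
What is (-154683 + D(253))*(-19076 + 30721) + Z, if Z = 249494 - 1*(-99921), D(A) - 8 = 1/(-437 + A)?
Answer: -331354748285/184 ≈ -1.8008e+9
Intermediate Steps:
D(A) = 8 + 1/(-437 + A)
Z = 349415 (Z = 249494 + 99921 = 349415)
(-154683 + D(253))*(-19076 + 30721) + Z = (-154683 + (-3495 + 8*253)/(-437 + 253))*(-19076 + 30721) + 349415 = (-154683 + (-3495 + 2024)/(-184))*11645 + 349415 = (-154683 - 1/184*(-1471))*11645 + 349415 = (-154683 + 1471/184)*11645 + 349415 = -28460201/184*11645 + 349415 = -331419040645/184 + 349415 = -331354748285/184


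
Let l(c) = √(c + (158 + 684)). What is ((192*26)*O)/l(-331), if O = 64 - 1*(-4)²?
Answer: 239616*√511/511 ≈ 10600.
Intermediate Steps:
O = 48 (O = 64 - 1*16 = 64 - 16 = 48)
l(c) = √(842 + c) (l(c) = √(c + 842) = √(842 + c))
((192*26)*O)/l(-331) = ((192*26)*48)/(√(842 - 331)) = (4992*48)/(√511) = 239616*(√511/511) = 239616*√511/511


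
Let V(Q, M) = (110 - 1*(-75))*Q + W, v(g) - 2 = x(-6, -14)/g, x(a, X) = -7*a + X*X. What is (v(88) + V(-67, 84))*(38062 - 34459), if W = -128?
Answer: -1984550415/44 ≈ -4.5103e+7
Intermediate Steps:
x(a, X) = X² - 7*a (x(a, X) = -7*a + X² = X² - 7*a)
v(g) = 2 + 238/g (v(g) = 2 + ((-14)² - 7*(-6))/g = 2 + (196 + 42)/g = 2 + 238/g)
V(Q, M) = -128 + 185*Q (V(Q, M) = (110 - 1*(-75))*Q - 128 = (110 + 75)*Q - 128 = 185*Q - 128 = -128 + 185*Q)
(v(88) + V(-67, 84))*(38062 - 34459) = ((2 + 238/88) + (-128 + 185*(-67)))*(38062 - 34459) = ((2 + 238*(1/88)) + (-128 - 12395))*3603 = ((2 + 119/44) - 12523)*3603 = (207/44 - 12523)*3603 = -550805/44*3603 = -1984550415/44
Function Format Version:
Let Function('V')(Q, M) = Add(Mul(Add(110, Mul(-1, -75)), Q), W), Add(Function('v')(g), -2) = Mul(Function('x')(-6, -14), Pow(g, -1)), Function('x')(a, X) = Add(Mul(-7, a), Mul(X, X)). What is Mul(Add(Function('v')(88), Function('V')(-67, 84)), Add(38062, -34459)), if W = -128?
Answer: Rational(-1984550415, 44) ≈ -4.5103e+7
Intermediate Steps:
Function('x')(a, X) = Add(Pow(X, 2), Mul(-7, a)) (Function('x')(a, X) = Add(Mul(-7, a), Pow(X, 2)) = Add(Pow(X, 2), Mul(-7, a)))
Function('v')(g) = Add(2, Mul(238, Pow(g, -1))) (Function('v')(g) = Add(2, Mul(Add(Pow(-14, 2), Mul(-7, -6)), Pow(g, -1))) = Add(2, Mul(Add(196, 42), Pow(g, -1))) = Add(2, Mul(238, Pow(g, -1))))
Function('V')(Q, M) = Add(-128, Mul(185, Q)) (Function('V')(Q, M) = Add(Mul(Add(110, Mul(-1, -75)), Q), -128) = Add(Mul(Add(110, 75), Q), -128) = Add(Mul(185, Q), -128) = Add(-128, Mul(185, Q)))
Mul(Add(Function('v')(88), Function('V')(-67, 84)), Add(38062, -34459)) = Mul(Add(Add(2, Mul(238, Pow(88, -1))), Add(-128, Mul(185, -67))), Add(38062, -34459)) = Mul(Add(Add(2, Mul(238, Rational(1, 88))), Add(-128, -12395)), 3603) = Mul(Add(Add(2, Rational(119, 44)), -12523), 3603) = Mul(Add(Rational(207, 44), -12523), 3603) = Mul(Rational(-550805, 44), 3603) = Rational(-1984550415, 44)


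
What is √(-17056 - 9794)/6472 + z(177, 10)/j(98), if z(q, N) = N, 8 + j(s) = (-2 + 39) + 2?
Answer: 10/31 + 5*I*√1074/6472 ≈ 0.32258 + 0.025318*I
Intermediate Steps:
j(s) = 31 (j(s) = -8 + ((-2 + 39) + 2) = -8 + (37 + 2) = -8 + 39 = 31)
√(-17056 - 9794)/6472 + z(177, 10)/j(98) = √(-17056 - 9794)/6472 + 10/31 = √(-26850)*(1/6472) + 10*(1/31) = (5*I*√1074)*(1/6472) + 10/31 = 5*I*√1074/6472 + 10/31 = 10/31 + 5*I*√1074/6472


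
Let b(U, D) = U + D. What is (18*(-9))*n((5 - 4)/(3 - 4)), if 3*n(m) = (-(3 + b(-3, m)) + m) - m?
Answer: -54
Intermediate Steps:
b(U, D) = D + U
n(m) = -m/3 (n(m) = ((-(3 + (m - 3)) + m) - m)/3 = ((-(3 + (-3 + m)) + m) - m)/3 = ((-m + m) - m)/3 = (0 - m)/3 = (-m)/3 = -m/3)
(18*(-9))*n((5 - 4)/(3 - 4)) = (18*(-9))*(-(5 - 4)/(3*(3 - 4))) = -(-54)*1/(-1) = -(-54)*1*(-1) = -(-54)*(-1) = -162*⅓ = -54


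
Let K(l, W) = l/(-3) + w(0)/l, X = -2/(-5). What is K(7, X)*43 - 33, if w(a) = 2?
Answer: -2542/21 ≈ -121.05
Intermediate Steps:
X = ⅖ (X = -2*(-⅕) = ⅖ ≈ 0.40000)
K(l, W) = 2/l - l/3 (K(l, W) = l/(-3) + 2/l = l*(-⅓) + 2/l = -l/3 + 2/l = 2/l - l/3)
K(7, X)*43 - 33 = (2/7 - ⅓*7)*43 - 33 = (2*(⅐) - 7/3)*43 - 33 = (2/7 - 7/3)*43 - 33 = -43/21*43 - 33 = -1849/21 - 33 = -2542/21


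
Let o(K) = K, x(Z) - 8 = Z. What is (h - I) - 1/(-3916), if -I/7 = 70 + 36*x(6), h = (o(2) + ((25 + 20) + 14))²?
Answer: 30305925/3916 ≈ 7739.0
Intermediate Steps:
x(Z) = 8 + Z
h = 3721 (h = (2 + ((25 + 20) + 14))² = (2 + (45 + 14))² = (2 + 59)² = 61² = 3721)
I = -4018 (I = -7*(70 + 36*(8 + 6)) = -7*(70 + 36*14) = -7*(70 + 504) = -7*574 = -4018)
(h - I) - 1/(-3916) = (3721 - 1*(-4018)) - 1/(-3916) = (3721 + 4018) - 1*(-1/3916) = 7739 + 1/3916 = 30305925/3916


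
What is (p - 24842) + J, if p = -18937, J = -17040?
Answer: -60819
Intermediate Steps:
(p - 24842) + J = (-18937 - 24842) - 17040 = -43779 - 17040 = -60819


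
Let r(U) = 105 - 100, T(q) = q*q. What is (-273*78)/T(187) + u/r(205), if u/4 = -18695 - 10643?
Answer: -4103788558/174845 ≈ -23471.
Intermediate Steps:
T(q) = q**2
r(U) = 5
u = -117352 (u = 4*(-18695 - 10643) = 4*(-29338) = -117352)
(-273*78)/T(187) + u/r(205) = (-273*78)/(187**2) - 117352/5 = -21294/34969 - 117352*1/5 = -21294*1/34969 - 117352/5 = -21294/34969 - 117352/5 = -4103788558/174845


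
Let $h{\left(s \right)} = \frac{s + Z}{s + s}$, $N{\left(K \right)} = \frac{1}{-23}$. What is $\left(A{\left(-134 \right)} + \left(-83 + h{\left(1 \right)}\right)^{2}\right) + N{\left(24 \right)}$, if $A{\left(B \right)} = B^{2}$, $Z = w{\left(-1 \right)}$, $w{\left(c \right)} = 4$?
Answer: $\frac{2248131}{92} \approx 24436.0$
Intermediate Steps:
$Z = 4$
$N{\left(K \right)} = - \frac{1}{23}$
$h{\left(s \right)} = \frac{4 + s}{2 s}$ ($h{\left(s \right)} = \frac{s + 4}{s + s} = \frac{4 + s}{2 s}$)
$\left(A{\left(-134 \right)} + \left(-83 + h{\left(1 \right)}\right)^{2}\right) + N{\left(24 \right)} = \left(\left(-134\right)^{2} + \left(-83 + \frac{4 + 1}{2 \cdot 1}\right)^{2}\right) - \frac{1}{23} = \left(17956 + \left(-83 + \frac{1}{2} \cdot 1 \cdot 5\right)^{2}\right) - \frac{1}{23} = \left(17956 + \left(-83 + \frac{5}{2}\right)^{2}\right) - \frac{1}{23} = \left(17956 + \left(- \frac{161}{2}\right)^{2}\right) - \frac{1}{23} = \left(17956 + \frac{25921}{4}\right) - \frac{1}{23} = \frac{97745}{4} - \frac{1}{23} = \frac{2248131}{92}$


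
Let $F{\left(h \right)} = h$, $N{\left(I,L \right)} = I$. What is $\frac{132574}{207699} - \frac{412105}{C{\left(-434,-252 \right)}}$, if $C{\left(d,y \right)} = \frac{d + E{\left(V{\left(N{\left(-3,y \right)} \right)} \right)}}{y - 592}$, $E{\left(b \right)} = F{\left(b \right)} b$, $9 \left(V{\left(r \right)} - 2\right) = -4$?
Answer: $- \frac{2925764831112944}{3630370821} \approx -8.0591 \cdot 10^{5}$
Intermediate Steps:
$V{\left(r \right)} = \frac{14}{9}$ ($V{\left(r \right)} = 2 + \frac{1}{9} \left(-4\right) = 2 - \frac{4}{9} = \frac{14}{9}$)
$E{\left(b \right)} = b^{2}$ ($E{\left(b \right)} = b b = b^{2}$)
$C{\left(d,y \right)} = \frac{\frac{196}{81} + d}{-592 + y}$ ($C{\left(d,y \right)} = \frac{d + \left(\frac{14}{9}\right)^{2}}{y - 592} = \frac{d + \frac{196}{81}}{y - 592} = \frac{\frac{196}{81} + d}{-592 + y}$)
$\frac{132574}{207699} - \frac{412105}{C{\left(-434,-252 \right)}} = \frac{132574}{207699} - \frac{412105}{\frac{1}{-592 - 252} \left(\frac{196}{81} - 434\right)} = 132574 \cdot \frac{1}{207699} - \frac{412105}{\frac{1}{-844} \left(- \frac{34958}{81}\right)} = \frac{132574}{207699} - \frac{412105}{\left(- \frac{1}{844}\right) \left(- \frac{34958}{81}\right)} = \frac{132574}{207699} - \frac{412105}{\frac{17479}{34182}} = \frac{132574}{207699} - \frac{14086573110}{17479} = - \frac{2925764831112944}{3630370821}$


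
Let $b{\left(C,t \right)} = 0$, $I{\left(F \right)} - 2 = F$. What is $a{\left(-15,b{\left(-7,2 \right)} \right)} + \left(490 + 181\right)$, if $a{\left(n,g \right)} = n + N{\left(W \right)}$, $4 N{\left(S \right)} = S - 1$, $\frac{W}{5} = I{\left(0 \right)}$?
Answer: $\frac{2633}{4} \approx 658.25$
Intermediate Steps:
$I{\left(F \right)} = 2 + F$
$W = 10$ ($W = 5 \left(2 + 0\right) = 5 \cdot 2 = 10$)
$N{\left(S \right)} = - \frac{1}{4} + \frac{S}{4}$ ($N{\left(S \right)} = \frac{S - 1}{4} = \frac{-1 + S}{4} = - \frac{1}{4} + \frac{S}{4}$)
$a{\left(n,g \right)} = \frac{9}{4} + n$ ($a{\left(n,g \right)} = n + \left(- \frac{1}{4} + \frac{1}{4} \cdot 10\right) = n + \left(- \frac{1}{4} + \frac{5}{2}\right) = n + \frac{9}{4} = \frac{9}{4} + n$)
$a{\left(-15,b{\left(-7,2 \right)} \right)} + \left(490 + 181\right) = \left(\frac{9}{4} - 15\right) + \left(490 + 181\right) = - \frac{51}{4} + 671 = \frac{2633}{4}$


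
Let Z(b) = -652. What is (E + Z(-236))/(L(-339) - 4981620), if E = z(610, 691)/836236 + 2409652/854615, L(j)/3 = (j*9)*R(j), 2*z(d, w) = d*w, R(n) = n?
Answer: 154587685488361/447556432658754140 ≈ 0.00034540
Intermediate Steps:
z(d, w) = d*w/2 (z(d, w) = (d*w)/2 = d*w/2)
L(j) = 27*j**2 (L(j) = 3*((j*9)*j) = 3*((9*j)*j) = 3*(9*j**2) = 27*j**2)
E = 2195152134197/714659829140 (E = ((1/2)*610*691)/836236 + 2409652/854615 = 210755*(1/836236) + 2409652*(1/854615) = 210755/836236 + 2409652/854615 = 2195152134197/714659829140 ≈ 3.0716)
(E + Z(-236))/(L(-339) - 4981620) = (2195152134197/714659829140 - 652)/(27*(-339)**2 - 4981620) = -463763056465083/(714659829140*(27*114921 - 4981620)) = -463763056465083/(714659829140*(3102867 - 4981620)) = -463763056465083/714659829140/(-1878753) = -463763056465083/714659829140*(-1/1878753) = 154587685488361/447556432658754140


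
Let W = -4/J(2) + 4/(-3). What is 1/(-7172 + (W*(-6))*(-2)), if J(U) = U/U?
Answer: -1/7236 ≈ -0.00013820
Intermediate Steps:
J(U) = 1
W = -16/3 (W = -4/1 + 4/(-3) = -4*1 + 4*(-⅓) = -4 - 4/3 = -16/3 ≈ -5.3333)
1/(-7172 + (W*(-6))*(-2)) = 1/(-7172 - 16/3*(-6)*(-2)) = 1/(-7172 + 32*(-2)) = 1/(-7172 - 64) = 1/(-7236) = -1/7236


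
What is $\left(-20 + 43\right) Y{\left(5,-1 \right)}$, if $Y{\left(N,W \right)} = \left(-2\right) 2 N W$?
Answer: $460$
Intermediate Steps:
$Y{\left(N,W \right)} = - 4 N W$
$\left(-20 + 43\right) Y{\left(5,-1 \right)} = \left(-20 + 43\right) \left(\left(-4\right) 5 \left(-1\right)\right) = 23 \cdot 20 = 460$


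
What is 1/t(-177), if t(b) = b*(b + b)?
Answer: 1/62658 ≈ 1.5960e-5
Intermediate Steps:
t(b) = 2*b² (t(b) = b*(2*b) = 2*b²)
1/t(-177) = 1/(2*(-177)²) = 1/(2*31329) = 1/62658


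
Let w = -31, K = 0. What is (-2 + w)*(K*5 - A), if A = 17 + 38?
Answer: 1815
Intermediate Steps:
A = 55
(-2 + w)*(K*5 - A) = (-2 - 31)*(0*5 - 1*55) = -33*(0 - 55) = -33*(-55) = 1815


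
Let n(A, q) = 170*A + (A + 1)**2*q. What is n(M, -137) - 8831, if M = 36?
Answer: -190264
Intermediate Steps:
n(A, q) = 170*A + q*(1 + A)**2 (n(A, q) = 170*A + (1 + A)**2*q = 170*A + q*(1 + A)**2)
n(M, -137) - 8831 = (170*36 - 137*(1 + 36)**2) - 8831 = (6120 - 137*37**2) - 8831 = (6120 - 137*1369) - 8831 = (6120 - 187553) - 8831 = -181433 - 8831 = -190264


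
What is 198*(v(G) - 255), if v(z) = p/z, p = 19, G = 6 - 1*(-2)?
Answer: -200079/4 ≈ -50020.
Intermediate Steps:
G = 8 (G = 6 + 2 = 8)
v(z) = 19/z
198*(v(G) - 255) = 198*(19/8 - 255) = 198*(-2021/8) = -200079/4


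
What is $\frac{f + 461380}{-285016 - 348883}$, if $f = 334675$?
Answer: $- \frac{796055}{633899} \approx -1.2558$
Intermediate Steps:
$\frac{f + 461380}{-285016 - 348883} = \frac{334675 + 461380}{-285016 - 348883} = \frac{796055}{-633899} = 796055 \left(- \frac{1}{633899}\right) = - \frac{796055}{633899}$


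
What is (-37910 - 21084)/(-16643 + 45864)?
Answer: -58994/29221 ≈ -2.0189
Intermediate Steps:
(-37910 - 21084)/(-16643 + 45864) = -58994/29221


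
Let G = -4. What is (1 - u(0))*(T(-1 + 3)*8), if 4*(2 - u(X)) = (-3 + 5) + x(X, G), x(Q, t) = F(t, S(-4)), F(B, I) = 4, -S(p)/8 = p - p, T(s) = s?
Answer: 8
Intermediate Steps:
S(p) = 0 (S(p) = -8*(p - p) = -8*0 = 0)
x(Q, t) = 4
u(X) = ½ (u(X) = 2 - ((-3 + 5) + 4)/4 = 2 - (2 + 4)/4 = 2 - ¼*6 = 2 - 3/2 = ½)
(1 - u(0))*(T(-1 + 3)*8) = (1 - 1*½)*((-1 + 3)*8) = (1 - ½)*(2*8) = (½)*16 = 8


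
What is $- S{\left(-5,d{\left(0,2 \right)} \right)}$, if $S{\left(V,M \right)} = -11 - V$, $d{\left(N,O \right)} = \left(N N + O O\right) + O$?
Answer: $6$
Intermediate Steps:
$d{\left(N,O \right)} = O + N^{2} + O^{2}$ ($d{\left(N,O \right)} = \left(N^{2} + O^{2}\right) + O = O + N^{2} + O^{2}$)
$- S{\left(-5,d{\left(0,2 \right)} \right)} = - (-11 - -5) = - (-11 + 5) = \left(-1\right) \left(-6\right) = 6$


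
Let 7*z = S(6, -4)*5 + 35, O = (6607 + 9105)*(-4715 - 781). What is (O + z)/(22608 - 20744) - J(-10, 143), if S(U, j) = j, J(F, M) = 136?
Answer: -606246577/13048 ≈ -46463.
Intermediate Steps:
O = -86353152 (O = 15712*(-5496) = -86353152)
z = 15/7 (z = (-4*5 + 35)/7 = (-20 + 35)/7 = (1/7)*15 = 15/7 ≈ 2.1429)
(O + z)/(22608 - 20744) - J(-10, 143) = (-86353152 + 15/7)/(22608 - 20744) - 1*136 = -604472049/7/1864 - 136 = -604472049/7*1/1864 - 136 = -604472049/13048 - 136 = -606246577/13048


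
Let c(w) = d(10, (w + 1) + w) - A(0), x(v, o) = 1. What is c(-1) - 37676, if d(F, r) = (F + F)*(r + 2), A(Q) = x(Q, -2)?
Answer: -37657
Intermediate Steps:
A(Q) = 1
d(F, r) = 2*F*(2 + r) (d(F, r) = (2*F)*(2 + r) = 2*F*(2 + r))
c(w) = 59 + 40*w (c(w) = 2*10*(2 + ((w + 1) + w)) - 1*1 = 2*10*(2 + ((1 + w) + w)) - 1 = 2*10*(2 + (1 + 2*w)) - 1 = 2*10*(3 + 2*w) - 1 = (60 + 40*w) - 1 = 59 + 40*w)
c(-1) - 37676 = (59 + 40*(-1)) - 37676 = (59 - 40) - 37676 = 19 - 37676 = -37657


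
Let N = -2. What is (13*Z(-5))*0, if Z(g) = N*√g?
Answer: 0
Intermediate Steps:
Z(g) = -2*√g
(13*Z(-5))*0 = (13*(-2*I*√5))*0 = -26*I*√5*0 = 0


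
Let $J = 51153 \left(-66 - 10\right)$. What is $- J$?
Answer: $3887628$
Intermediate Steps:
$J = -3887628$ ($J = 51153 \left(-76\right) = -3887628$)
$- J = \left(-1\right) \left(-3887628\right) = 3887628$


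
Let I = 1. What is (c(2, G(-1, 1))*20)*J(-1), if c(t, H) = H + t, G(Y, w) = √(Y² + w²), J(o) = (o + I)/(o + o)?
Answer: 0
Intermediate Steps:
J(o) = (1 + o)/(2*o) (J(o) = (o + 1)/(o + o) = (1 + o)/((2*o)) = (1 + o)*(1/(2*o)) = (1 + o)/(2*o))
(c(2, G(-1, 1))*20)*J(-1) = ((√((-1)² + 1²) + 2)*20)*((½)*(1 - 1)/(-1)) = ((√(1 + 1) + 2)*20)*((½)*(-1)*0) = ((√2 + 2)*20)*0 = ((2 + √2)*20)*0 = (40 + 20*√2)*0 = 0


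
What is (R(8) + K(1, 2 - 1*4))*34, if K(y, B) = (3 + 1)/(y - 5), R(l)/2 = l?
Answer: 510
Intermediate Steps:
R(l) = 2*l
K(y, B) = 4/(-5 + y)
(R(8) + K(1, 2 - 1*4))*34 = (2*8 + 4/(-5 + 1))*34 = (16 + 4/(-4))*34 = (16 + 4*(-¼))*34 = (16 - 1)*34 = 15*34 = 510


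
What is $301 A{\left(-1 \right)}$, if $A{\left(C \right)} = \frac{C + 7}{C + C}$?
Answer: $-903$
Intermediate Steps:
$A{\left(C \right)} = \frac{7 + C}{2 C}$
$301 A{\left(-1 \right)} = 301 \frac{7 - 1}{2 \left(-1\right)} = 301 \cdot \frac{1}{2} \left(-1\right) 6 = 301 \left(-3\right) = -903$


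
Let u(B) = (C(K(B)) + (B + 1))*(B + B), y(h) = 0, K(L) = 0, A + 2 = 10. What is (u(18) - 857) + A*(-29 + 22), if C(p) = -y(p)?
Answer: -229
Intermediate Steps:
A = 8 (A = -2 + 10 = 8)
C(p) = 0 (C(p) = -1*0 = 0)
u(B) = 2*B*(1 + B) (u(B) = (0 + (B + 1))*(B + B) = (0 + (1 + B))*(2*B) = (1 + B)*(2*B) = 2*B*(1 + B))
(u(18) - 857) + A*(-29 + 22) = (2*18*(1 + 18) - 857) + 8*(-29 + 22) = (2*18*19 - 857) + 8*(-7) = (684 - 857) - 56 = -173 - 56 = -229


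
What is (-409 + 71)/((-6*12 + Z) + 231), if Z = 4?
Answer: -338/163 ≈ -2.0736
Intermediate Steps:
(-409 + 71)/((-6*12 + Z) + 231) = (-409 + 71)/((-6*12 + 4) + 231) = -338/((-72 + 4) + 231) = -338/(-68 + 231) = -338/163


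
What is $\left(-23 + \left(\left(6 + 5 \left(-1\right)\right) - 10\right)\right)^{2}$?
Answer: $1024$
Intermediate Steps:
$\left(-23 + \left(\left(6 + 5 \left(-1\right)\right) - 10\right)\right)^{2} = \left(-23 + \left(\left(6 - 5\right) - 10\right)\right)^{2} = \left(-23 + \left(1 - 10\right)\right)^{2} = \left(-23 - 9\right)^{2} = \left(-32\right)^{2} = 1024$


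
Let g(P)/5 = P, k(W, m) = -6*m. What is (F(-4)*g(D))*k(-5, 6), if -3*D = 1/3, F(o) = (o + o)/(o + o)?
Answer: 20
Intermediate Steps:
F(o) = 1 (F(o) = (2*o)/((2*o)) = (2*o)*(1/(2*o)) = 1)
D = -⅑ (D = -⅓/3 = -⅓*⅓ = -⅑ ≈ -0.11111)
g(P) = 5*P
(F(-4)*g(D))*k(-5, 6) = (1*(5*(-⅑)))*(-6*6) = (1*(-5/9))*(-36) = -5/9*(-36) = 20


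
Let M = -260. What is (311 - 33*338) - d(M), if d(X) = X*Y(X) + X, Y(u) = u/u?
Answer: -10323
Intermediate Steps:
Y(u) = 1
d(X) = 2*X (d(X) = X*1 + X = X + X = 2*X)
(311 - 33*338) - d(M) = (311 - 33*338) - 2*(-260) = (311 - 11154) - 1*(-520) = -10843 + 520 = -10323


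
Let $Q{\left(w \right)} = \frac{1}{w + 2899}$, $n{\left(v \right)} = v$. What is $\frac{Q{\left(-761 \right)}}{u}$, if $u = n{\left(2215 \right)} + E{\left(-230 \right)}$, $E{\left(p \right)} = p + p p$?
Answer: $\frac{1}{117344130} \approx 8.5219 \cdot 10^{-9}$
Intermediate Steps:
$E{\left(p \right)} = p + p^{2}$
$Q{\left(w \right)} = \frac{1}{2899 + w}$
$u = 54885$ ($u = 2215 - 230 \left(1 - 230\right) = 2215 - -52670 = 2215 + 52670 = 54885$)
$\frac{Q{\left(-761 \right)}}{u} = \frac{1}{\left(2899 - 761\right) 54885} = \frac{1}{2138} \cdot \frac{1}{54885} = \frac{1}{117344130}$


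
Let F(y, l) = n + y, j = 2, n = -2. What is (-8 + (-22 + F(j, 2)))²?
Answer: 900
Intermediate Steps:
F(y, l) = -2 + y
(-8 + (-22 + F(j, 2)))² = (-8 + (-22 + (-2 + 2)))² = (-8 + (-22 + 0))² = (-8 - 22)² = (-30)² = 900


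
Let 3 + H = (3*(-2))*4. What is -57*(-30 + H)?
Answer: 3249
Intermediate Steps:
H = -27 (H = -3 + (3*(-2))*4 = -3 - 6*4 = -3 - 24 = -27)
-57*(-30 + H) = -57*(-30 - 27) = -57*(-57) = 3249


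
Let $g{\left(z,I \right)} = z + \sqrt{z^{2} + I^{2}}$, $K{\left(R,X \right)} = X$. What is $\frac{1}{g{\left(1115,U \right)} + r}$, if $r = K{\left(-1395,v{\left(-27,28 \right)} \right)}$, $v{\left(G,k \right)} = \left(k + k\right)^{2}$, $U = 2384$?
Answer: $\frac{4251}{11144320} - \frac{\sqrt{6926681}}{11144320} \approx 0.00014529$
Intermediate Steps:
$v{\left(G,k \right)} = 4 k^{2}$ ($v{\left(G,k \right)} = \left(2 k\right)^{2} = 4 k^{2}$)
$r = 3136$ ($r = 4 \cdot 28^{2} = 4 \cdot 784 = 3136$)
$g{\left(z,I \right)} = z + \sqrt{I^{2} + z^{2}}$
$\frac{1}{g{\left(1115,U \right)} + r} = \frac{1}{\left(1115 + \sqrt{2384^{2} + 1115^{2}}\right) + 3136} = \frac{1}{\left(1115 + \sqrt{5683456 + 1243225}\right) + 3136} = \frac{1}{\left(1115 + \sqrt{6926681}\right) + 3136} = \frac{1}{4251 + \sqrt{6926681}}$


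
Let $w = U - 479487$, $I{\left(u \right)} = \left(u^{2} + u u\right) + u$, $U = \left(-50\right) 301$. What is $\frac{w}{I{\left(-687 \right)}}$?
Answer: $- \frac{494537}{943251} \approx -0.52429$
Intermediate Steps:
$U = -15050$
$I{\left(u \right)} = u + 2 u^{2}$ ($I{\left(u \right)} = \left(u^{2} + u^{2}\right) + u = 2 u^{2} + u = u + 2 u^{2}$)
$w = -494537$ ($w = -15050 - 479487 = -494537$)
$\frac{w}{I{\left(-687 \right)}} = - \frac{494537}{\left(-687\right) \left(1 + 2 \left(-687\right)\right)} = - \frac{494537}{\left(-687\right) \left(1 - 1374\right)} = - \frac{494537}{\left(-687\right) \left(-1373\right)} = - \frac{494537}{943251}$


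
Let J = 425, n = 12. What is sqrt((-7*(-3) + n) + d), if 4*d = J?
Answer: sqrt(557)/2 ≈ 11.800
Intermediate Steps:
d = 425/4 (d = (1/4)*425 = 425/4 ≈ 106.25)
sqrt((-7*(-3) + n) + d) = sqrt((-7*(-3) + 12) + 425/4) = sqrt((21 + 12) + 425/4) = sqrt(33 + 425/4) = sqrt(557/4) = sqrt(557)/2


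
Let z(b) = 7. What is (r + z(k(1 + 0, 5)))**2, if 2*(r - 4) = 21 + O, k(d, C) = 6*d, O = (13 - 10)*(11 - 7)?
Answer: 3025/4 ≈ 756.25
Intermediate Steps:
O = 12 (O = 3*4 = 12)
r = 41/2 (r = 4 + (21 + 12)/2 = 4 + (1/2)*33 = 4 + 33/2 = 41/2 ≈ 20.500)
(r + z(k(1 + 0, 5)))**2 = (41/2 + 7)**2 = (55/2)**2 = 3025/4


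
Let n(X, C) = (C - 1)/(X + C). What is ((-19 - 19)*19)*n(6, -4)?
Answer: 1805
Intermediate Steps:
n(X, C) = (-1 + C)/(C + X)
((-19 - 19)*19)*n(6, -4) = ((-19 - 19)*19)*((-1 - 4)/(-4 + 6)) = (-38*19)*(-5/2) = -361*(-5) = -722*(-5/2) = 1805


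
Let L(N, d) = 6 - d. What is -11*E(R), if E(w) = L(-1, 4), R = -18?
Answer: -22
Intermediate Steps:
E(w) = 2 (E(w) = 6 - 1*4 = 6 - 4 = 2)
-11*E(R) = -11*2 = -22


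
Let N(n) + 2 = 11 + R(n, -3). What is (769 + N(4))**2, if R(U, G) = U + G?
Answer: 606841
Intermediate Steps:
R(U, G) = G + U
N(n) = 6 + n (N(n) = -2 + (11 + (-3 + n)) = -2 + (8 + n) = 6 + n)
(769 + N(4))**2 = (769 + (6 + 4))**2 = (769 + 10)**2 = 779**2 = 606841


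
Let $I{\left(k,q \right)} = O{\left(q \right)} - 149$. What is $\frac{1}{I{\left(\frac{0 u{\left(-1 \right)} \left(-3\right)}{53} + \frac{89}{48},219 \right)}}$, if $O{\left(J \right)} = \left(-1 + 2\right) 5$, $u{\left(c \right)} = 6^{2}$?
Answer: $- \frac{1}{144} \approx -0.0069444$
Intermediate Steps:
$u{\left(c \right)} = 36$
$O{\left(J \right)} = 5$ ($O{\left(J \right)} = 1 \cdot 5 = 5$)
$I{\left(k,q \right)} = -144$ ($I{\left(k,q \right)} = 5 - 149 = -144$)
$\frac{1}{I{\left(\frac{0 u{\left(-1 \right)} \left(-3\right)}{53} + \frac{89}{48},219 \right)}} = \frac{1}{-144} = - \frac{1}{144}$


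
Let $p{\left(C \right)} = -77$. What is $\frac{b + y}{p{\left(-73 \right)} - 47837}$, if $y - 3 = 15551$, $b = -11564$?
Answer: $- \frac{1995}{23957} \approx -0.083274$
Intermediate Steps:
$y = 15554$ ($y = 3 + 15551 = 15554$)
$\frac{b + y}{p{\left(-73 \right)} - 47837} = \frac{-11564 + 15554}{-77 - 47837} = \frac{3990}{-47914} = 3990 \left(- \frac{1}{47914}\right) = - \frac{1995}{23957}$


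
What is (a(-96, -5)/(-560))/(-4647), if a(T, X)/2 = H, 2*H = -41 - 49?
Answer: -3/86744 ≈ -3.4585e-5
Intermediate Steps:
H = -45 (H = (-41 - 49)/2 = (½)*(-90) = -45)
a(T, X) = -90 (a(T, X) = 2*(-45) = -90)
(a(-96, -5)/(-560))/(-4647) = -90/(-560)/(-4647) = -90*(-1/560)*(-1/4647) = (9/56)*(-1/4647) = -3/86744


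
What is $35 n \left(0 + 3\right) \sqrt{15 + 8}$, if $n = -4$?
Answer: $- 420 \sqrt{23} \approx -2014.3$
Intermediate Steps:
$35 n \left(0 + 3\right) \sqrt{15 + 8} = 35 \left(- 4 \left(0 + 3\right)\right) \sqrt{15 + 8} = 35 \left(\left(-4\right) 3\right) \sqrt{23} = 35 \left(-12\right) \sqrt{23} = - 420 \sqrt{23}$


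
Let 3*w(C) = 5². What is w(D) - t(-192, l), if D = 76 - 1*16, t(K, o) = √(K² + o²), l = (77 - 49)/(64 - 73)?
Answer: 25/3 - 4*√186673/9 ≈ -183.69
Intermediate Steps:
l = -28/9 (l = 28/(-9) = 28*(-⅑) = -28/9 ≈ -3.1111)
D = 60 (D = 76 - 16 = 60)
w(C) = 25/3 (w(C) = (⅓)*5² = (⅓)*25 = 25/3)
w(D) - t(-192, l) = 25/3 - √((-192)² + (-28/9)²) = 25/3 - √(36864 + 784/81) = 25/3 - √(2986768/81) = 25/3 - 4*√186673/9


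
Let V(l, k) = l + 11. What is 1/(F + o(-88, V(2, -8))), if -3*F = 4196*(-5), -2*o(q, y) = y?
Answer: 6/41921 ≈ 0.00014313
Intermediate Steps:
V(l, k) = 11 + l
o(q, y) = -y/2
F = 20980/3 (F = -4196*(-5)/3 = -1/3*(-20980) = 20980/3 ≈ 6993.3)
1/(F + o(-88, V(2, -8))) = 1/(20980/3 - (11 + 2)/2) = 1/(20980/3 - 1/2*13) = 1/(20980/3 - 13/2) = 1/(41921/6) = 6/41921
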